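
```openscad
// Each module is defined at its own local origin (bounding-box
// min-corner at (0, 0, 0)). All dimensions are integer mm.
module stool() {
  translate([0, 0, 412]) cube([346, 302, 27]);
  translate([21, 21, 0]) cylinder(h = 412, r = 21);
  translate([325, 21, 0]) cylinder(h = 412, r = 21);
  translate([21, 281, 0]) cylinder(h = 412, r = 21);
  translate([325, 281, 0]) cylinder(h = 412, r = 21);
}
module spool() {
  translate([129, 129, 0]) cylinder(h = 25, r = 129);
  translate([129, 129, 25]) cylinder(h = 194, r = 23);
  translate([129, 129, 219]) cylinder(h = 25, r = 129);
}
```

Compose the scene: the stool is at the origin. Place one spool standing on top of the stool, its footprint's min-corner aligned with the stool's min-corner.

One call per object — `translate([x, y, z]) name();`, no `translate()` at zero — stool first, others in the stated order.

stool();
translate([0, 0, 439]) spool();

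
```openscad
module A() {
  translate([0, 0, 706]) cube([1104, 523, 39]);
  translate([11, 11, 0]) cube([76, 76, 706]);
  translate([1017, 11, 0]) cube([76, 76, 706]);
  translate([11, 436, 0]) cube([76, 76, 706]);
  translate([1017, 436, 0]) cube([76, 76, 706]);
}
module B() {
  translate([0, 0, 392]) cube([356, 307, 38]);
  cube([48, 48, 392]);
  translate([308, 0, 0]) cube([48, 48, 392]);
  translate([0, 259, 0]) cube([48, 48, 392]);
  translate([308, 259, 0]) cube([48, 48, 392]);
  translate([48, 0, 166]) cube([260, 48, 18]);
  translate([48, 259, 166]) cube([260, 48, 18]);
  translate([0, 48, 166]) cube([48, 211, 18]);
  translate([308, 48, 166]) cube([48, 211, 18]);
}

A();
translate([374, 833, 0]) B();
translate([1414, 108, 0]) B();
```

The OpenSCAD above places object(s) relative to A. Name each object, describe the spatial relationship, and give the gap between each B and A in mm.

A is a table. B is a stool. Two stools sit around the table at the +y, +x sides. The gap between each stool and the table is 310 mm.

Each stool's nearest face is 310 mm from the table's bounding box.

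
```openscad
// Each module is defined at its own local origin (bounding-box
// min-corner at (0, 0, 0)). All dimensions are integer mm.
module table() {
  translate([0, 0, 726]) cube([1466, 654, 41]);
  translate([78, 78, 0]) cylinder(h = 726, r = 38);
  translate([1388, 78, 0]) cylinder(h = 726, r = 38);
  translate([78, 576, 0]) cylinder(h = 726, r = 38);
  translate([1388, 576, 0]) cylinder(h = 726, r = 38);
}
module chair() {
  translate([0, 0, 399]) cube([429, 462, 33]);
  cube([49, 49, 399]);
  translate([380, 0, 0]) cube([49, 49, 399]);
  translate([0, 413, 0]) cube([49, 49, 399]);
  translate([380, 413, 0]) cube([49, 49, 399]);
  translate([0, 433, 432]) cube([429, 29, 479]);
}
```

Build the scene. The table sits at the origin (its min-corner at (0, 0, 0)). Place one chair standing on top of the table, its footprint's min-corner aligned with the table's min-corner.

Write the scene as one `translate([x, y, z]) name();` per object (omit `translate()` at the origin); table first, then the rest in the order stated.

table();
translate([0, 0, 767]) chair();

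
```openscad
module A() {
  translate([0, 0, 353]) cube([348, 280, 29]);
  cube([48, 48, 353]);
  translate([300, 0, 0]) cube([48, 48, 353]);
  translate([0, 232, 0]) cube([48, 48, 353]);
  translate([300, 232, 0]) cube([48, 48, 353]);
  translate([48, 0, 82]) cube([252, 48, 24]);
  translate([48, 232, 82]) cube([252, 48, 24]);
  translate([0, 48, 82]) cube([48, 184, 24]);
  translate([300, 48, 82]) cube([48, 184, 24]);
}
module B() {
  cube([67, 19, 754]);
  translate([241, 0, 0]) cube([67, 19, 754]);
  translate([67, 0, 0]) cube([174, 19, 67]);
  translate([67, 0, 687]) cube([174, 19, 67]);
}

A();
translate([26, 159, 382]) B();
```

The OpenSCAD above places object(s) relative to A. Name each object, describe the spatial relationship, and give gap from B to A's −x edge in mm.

A is a stool. B is a picture frame. The picture frame is on top of the stool. The gap from the picture frame to the stool's −x edge is 26 mm.

The picture frame's min-x is at 26; the stool's min-x is 0; gap = 26 mm.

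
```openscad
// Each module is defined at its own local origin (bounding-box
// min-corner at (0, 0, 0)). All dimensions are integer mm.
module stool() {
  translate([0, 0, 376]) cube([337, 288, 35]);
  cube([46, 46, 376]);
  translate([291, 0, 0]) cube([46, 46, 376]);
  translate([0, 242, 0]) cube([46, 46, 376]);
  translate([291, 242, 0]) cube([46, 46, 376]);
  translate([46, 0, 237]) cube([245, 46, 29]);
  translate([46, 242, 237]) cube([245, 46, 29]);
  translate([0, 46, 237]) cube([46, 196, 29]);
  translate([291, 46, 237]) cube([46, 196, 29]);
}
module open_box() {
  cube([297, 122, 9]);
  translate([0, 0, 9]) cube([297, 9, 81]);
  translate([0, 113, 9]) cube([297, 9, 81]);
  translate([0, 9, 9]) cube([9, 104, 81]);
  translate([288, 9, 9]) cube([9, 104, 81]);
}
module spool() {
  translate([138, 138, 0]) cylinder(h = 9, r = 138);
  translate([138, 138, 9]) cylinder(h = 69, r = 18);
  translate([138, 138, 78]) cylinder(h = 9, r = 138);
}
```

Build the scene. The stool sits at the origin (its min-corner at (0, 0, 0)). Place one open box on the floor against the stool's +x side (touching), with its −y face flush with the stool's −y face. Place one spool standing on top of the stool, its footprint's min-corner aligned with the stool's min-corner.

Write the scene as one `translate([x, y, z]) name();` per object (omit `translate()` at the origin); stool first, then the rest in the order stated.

stool();
translate([337, 0, 0]) open_box();
translate([0, 0, 411]) spool();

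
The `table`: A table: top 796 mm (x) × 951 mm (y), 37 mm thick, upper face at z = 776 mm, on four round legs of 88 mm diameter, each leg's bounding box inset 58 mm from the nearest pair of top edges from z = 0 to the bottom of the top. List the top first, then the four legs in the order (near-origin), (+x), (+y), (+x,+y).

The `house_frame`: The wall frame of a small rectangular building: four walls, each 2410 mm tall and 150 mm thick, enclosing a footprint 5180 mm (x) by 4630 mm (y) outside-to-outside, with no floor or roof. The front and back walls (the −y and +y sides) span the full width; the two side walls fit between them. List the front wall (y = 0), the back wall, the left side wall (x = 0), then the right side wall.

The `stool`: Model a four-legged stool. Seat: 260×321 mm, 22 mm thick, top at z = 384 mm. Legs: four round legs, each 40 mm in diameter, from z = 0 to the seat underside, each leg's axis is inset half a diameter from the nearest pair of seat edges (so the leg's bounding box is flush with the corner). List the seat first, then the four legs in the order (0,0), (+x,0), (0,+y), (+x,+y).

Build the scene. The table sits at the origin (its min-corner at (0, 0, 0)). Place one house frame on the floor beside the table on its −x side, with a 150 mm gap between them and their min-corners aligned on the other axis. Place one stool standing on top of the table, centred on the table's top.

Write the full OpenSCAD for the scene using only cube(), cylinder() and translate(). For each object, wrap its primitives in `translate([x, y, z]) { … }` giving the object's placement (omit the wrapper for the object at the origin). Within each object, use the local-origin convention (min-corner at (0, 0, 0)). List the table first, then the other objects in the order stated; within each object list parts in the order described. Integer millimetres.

translate([0, 0, 739]) cube([796, 951, 37]);
translate([102, 102, 0]) cylinder(h = 739, r = 44);
translate([694, 102, 0]) cylinder(h = 739, r = 44);
translate([102, 849, 0]) cylinder(h = 739, r = 44);
translate([694, 849, 0]) cylinder(h = 739, r = 44);
translate([-5330, 0, 0]) {
  cube([5180, 150, 2410]);
  translate([0, 4480, 0]) cube([5180, 150, 2410]);
  translate([0, 150, 0]) cube([150, 4330, 2410]);
  translate([5030, 150, 0]) cube([150, 4330, 2410]);
}
translate([268, 315, 776]) {
  translate([0, 0, 362]) cube([260, 321, 22]);
  translate([20, 20, 0]) cylinder(h = 362, r = 20);
  translate([240, 20, 0]) cylinder(h = 362, r = 20);
  translate([20, 301, 0]) cylinder(h = 362, r = 20);
  translate([240, 301, 0]) cylinder(h = 362, r = 20);
}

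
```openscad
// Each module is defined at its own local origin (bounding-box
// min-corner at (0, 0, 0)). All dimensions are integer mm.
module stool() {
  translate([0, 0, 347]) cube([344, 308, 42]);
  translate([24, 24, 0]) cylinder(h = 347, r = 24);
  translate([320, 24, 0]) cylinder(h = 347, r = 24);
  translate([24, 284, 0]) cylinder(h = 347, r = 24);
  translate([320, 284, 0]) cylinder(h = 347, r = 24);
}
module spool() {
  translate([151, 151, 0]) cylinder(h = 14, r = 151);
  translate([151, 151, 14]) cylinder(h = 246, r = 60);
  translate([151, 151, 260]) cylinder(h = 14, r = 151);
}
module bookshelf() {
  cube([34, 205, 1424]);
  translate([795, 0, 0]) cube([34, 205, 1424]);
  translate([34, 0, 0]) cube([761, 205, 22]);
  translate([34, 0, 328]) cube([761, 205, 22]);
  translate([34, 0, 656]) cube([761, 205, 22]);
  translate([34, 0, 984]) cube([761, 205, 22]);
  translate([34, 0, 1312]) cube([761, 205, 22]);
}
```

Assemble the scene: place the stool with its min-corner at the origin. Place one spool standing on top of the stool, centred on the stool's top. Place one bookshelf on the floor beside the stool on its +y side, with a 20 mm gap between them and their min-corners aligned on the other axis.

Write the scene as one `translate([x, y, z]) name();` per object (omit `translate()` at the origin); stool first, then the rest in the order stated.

stool();
translate([21, 3, 389]) spool();
translate([0, 328, 0]) bookshelf();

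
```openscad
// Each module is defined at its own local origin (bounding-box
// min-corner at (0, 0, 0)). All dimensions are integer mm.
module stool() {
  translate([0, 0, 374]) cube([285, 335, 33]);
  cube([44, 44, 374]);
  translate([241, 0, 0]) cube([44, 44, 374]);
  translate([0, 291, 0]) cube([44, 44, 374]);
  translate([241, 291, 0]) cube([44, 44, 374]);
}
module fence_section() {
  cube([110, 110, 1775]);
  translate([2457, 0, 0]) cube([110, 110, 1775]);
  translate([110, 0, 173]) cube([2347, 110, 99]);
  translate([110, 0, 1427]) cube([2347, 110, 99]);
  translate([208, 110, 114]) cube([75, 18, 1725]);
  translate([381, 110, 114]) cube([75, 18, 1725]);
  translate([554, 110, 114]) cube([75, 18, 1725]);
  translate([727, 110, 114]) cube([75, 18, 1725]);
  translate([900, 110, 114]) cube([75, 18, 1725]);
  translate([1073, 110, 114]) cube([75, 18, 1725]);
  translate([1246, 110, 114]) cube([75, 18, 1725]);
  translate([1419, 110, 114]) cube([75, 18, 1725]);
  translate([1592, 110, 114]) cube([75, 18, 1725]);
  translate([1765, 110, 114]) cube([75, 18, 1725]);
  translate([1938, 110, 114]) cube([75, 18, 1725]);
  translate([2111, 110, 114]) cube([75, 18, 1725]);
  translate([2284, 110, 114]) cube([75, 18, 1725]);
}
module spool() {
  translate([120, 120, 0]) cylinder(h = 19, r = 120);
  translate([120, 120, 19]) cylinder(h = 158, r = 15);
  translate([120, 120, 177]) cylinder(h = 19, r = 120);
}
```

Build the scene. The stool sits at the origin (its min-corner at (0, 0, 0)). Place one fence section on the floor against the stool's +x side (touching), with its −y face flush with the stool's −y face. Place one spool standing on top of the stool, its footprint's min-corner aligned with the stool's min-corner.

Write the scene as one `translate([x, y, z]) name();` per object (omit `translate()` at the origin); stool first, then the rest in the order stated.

stool();
translate([285, 0, 0]) fence_section();
translate([0, 0, 407]) spool();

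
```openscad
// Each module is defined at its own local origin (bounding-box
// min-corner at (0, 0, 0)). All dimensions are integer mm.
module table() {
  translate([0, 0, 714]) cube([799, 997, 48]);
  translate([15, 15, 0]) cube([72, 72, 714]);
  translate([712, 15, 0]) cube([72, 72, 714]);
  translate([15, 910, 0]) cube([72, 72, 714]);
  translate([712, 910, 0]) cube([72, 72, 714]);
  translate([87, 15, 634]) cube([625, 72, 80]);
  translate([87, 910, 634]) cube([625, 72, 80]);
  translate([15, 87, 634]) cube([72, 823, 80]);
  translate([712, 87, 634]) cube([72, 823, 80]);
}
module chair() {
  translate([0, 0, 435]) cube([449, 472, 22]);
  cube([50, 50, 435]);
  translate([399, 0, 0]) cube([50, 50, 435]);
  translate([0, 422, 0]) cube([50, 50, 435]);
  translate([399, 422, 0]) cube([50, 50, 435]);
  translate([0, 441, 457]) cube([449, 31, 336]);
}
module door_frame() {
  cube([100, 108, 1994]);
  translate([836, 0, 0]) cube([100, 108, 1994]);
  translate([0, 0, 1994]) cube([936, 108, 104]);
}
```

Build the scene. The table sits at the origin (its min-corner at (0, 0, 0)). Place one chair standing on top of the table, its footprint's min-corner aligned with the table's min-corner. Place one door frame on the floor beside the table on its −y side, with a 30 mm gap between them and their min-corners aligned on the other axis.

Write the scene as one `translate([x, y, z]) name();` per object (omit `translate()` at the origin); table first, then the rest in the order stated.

table();
translate([0, 0, 762]) chair();
translate([0, -138, 0]) door_frame();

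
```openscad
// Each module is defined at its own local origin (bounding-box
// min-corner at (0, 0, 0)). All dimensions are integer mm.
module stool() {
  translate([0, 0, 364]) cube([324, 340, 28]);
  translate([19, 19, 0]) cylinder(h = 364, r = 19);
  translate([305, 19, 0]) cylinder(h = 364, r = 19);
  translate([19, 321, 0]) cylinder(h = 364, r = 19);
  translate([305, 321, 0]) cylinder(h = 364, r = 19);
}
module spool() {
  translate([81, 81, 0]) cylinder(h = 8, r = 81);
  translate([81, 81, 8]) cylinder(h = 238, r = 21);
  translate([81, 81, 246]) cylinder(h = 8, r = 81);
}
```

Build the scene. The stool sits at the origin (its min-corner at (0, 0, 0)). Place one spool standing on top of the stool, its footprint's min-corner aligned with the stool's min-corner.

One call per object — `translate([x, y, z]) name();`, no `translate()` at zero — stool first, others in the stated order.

stool();
translate([0, 0, 392]) spool();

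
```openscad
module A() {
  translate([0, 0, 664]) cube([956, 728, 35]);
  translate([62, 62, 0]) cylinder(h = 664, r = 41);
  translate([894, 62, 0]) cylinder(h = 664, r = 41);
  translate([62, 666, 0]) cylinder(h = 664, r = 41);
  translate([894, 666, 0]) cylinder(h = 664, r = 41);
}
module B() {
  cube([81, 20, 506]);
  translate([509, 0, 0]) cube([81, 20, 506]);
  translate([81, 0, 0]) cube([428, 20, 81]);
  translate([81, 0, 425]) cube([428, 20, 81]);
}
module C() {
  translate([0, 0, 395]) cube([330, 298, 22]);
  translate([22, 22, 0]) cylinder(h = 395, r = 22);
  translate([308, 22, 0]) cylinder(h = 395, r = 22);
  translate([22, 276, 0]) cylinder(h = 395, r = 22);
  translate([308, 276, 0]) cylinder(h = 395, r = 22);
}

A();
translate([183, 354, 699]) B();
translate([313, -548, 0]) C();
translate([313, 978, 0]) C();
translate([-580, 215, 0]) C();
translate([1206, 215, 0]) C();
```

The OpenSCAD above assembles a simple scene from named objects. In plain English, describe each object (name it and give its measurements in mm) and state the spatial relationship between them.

A is a rectangular dining table. The top is 956×728×35 mm with its upper surface at z = 699 mm. It stands on four round legs of 82 mm diameter, each leg's bounding box inset 21 mm from the nearest pair of top edges, running from the floor to the underside of the top.

B is a picture frame with a 428×344 mm rectangular opening (x by z) and a uniform 81 mm border on every side. Frame depth is 20 mm along y. It is built from two vertical stiles running the full outside height and two horizontal rails spanning the gap between the stiles.

C is a simple wooden stool: a rectangular seat 330 mm (x) by 298 mm (y), 22 mm thick, top face at z = 417 mm, on four round legs, each 44 mm in diameter. The legs rest on z = 0, each leg's axis is inset half a diameter from the nearest pair of seat edges (so the leg's bounding box is flush with the corner).

The picture frame is on top of the table, centred. Four stools sit around the table at the −y, +y, −x, +x sides.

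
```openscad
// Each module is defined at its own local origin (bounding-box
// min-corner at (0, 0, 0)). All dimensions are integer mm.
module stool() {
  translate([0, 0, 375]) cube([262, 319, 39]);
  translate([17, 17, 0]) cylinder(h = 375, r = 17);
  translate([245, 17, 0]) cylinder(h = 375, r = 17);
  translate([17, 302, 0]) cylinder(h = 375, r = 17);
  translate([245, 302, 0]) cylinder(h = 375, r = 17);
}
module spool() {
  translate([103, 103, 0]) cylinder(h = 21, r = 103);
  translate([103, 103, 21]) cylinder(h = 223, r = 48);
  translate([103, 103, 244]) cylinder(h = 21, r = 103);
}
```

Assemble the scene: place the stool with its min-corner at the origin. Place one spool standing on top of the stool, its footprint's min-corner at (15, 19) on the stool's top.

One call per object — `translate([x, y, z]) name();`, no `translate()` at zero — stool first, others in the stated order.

stool();
translate([15, 19, 414]) spool();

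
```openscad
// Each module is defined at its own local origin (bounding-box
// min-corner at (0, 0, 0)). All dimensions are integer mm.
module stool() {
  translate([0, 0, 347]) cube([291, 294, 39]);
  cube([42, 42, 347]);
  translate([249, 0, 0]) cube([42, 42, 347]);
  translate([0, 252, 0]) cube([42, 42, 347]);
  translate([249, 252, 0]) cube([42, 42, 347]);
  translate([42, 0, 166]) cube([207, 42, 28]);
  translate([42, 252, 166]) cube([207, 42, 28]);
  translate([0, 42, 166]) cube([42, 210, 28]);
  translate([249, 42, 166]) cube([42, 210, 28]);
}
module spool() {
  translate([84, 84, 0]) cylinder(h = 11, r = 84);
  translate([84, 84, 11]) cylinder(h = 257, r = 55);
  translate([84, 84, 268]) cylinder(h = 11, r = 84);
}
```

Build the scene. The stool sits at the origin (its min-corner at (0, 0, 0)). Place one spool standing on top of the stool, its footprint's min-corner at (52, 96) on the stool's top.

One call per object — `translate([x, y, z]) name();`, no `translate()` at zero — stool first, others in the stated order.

stool();
translate([52, 96, 386]) spool();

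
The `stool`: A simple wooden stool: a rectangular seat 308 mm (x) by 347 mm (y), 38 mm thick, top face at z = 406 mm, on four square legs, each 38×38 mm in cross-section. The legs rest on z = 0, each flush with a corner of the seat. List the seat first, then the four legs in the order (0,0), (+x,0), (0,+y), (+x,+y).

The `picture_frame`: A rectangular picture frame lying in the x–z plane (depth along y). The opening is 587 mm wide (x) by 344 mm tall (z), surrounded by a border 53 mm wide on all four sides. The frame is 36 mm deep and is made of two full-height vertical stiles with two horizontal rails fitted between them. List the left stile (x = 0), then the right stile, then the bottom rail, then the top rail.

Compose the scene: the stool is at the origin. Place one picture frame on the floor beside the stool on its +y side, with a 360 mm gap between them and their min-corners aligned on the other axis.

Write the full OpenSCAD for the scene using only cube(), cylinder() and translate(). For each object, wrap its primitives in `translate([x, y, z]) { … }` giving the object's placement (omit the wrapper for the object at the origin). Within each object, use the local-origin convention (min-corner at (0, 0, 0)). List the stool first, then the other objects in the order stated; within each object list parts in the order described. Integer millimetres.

translate([0, 0, 368]) cube([308, 347, 38]);
cube([38, 38, 368]);
translate([270, 0, 0]) cube([38, 38, 368]);
translate([0, 309, 0]) cube([38, 38, 368]);
translate([270, 309, 0]) cube([38, 38, 368]);
translate([0, 707, 0]) {
  cube([53, 36, 450]);
  translate([640, 0, 0]) cube([53, 36, 450]);
  translate([53, 0, 0]) cube([587, 36, 53]);
  translate([53, 0, 397]) cube([587, 36, 53]);
}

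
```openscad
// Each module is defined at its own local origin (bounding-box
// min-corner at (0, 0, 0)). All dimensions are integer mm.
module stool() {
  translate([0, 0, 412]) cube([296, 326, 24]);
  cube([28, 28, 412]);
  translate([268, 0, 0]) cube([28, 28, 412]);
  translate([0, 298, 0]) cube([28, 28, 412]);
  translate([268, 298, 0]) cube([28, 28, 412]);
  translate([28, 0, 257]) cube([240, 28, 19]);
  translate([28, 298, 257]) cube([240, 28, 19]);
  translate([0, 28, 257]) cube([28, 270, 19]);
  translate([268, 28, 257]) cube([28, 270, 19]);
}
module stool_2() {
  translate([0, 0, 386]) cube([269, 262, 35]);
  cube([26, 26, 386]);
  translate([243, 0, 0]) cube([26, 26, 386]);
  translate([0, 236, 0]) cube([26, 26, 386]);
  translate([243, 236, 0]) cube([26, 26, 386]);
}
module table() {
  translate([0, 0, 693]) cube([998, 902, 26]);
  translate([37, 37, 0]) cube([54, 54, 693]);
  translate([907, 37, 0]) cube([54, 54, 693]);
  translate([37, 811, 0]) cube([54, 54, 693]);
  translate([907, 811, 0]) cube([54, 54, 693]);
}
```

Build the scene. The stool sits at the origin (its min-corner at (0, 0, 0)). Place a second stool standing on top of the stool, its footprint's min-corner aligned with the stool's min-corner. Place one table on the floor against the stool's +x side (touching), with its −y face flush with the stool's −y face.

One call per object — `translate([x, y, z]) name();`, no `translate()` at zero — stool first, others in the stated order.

stool();
translate([0, 0, 436]) stool_2();
translate([296, 0, 0]) table();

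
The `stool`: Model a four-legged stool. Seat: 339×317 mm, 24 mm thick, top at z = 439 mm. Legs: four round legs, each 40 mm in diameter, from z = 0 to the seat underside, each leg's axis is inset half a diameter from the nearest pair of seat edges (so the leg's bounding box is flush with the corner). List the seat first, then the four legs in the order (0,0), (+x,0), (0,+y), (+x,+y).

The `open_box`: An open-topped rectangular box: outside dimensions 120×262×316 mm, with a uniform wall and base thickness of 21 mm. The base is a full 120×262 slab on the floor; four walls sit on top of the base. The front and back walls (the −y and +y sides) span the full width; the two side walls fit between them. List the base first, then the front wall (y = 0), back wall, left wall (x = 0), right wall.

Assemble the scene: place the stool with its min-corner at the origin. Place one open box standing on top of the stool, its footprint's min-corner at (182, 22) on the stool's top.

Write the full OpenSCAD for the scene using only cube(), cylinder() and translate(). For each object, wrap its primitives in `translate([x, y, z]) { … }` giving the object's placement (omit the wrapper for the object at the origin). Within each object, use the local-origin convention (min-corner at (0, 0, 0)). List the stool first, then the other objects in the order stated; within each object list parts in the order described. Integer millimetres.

translate([0, 0, 415]) cube([339, 317, 24]);
translate([20, 20, 0]) cylinder(h = 415, r = 20);
translate([319, 20, 0]) cylinder(h = 415, r = 20);
translate([20, 297, 0]) cylinder(h = 415, r = 20);
translate([319, 297, 0]) cylinder(h = 415, r = 20);
translate([182, 22, 439]) {
  cube([120, 262, 21]);
  translate([0, 0, 21]) cube([120, 21, 295]);
  translate([0, 241, 21]) cube([120, 21, 295]);
  translate([0, 21, 21]) cube([21, 220, 295]);
  translate([99, 21, 21]) cube([21, 220, 295]);
}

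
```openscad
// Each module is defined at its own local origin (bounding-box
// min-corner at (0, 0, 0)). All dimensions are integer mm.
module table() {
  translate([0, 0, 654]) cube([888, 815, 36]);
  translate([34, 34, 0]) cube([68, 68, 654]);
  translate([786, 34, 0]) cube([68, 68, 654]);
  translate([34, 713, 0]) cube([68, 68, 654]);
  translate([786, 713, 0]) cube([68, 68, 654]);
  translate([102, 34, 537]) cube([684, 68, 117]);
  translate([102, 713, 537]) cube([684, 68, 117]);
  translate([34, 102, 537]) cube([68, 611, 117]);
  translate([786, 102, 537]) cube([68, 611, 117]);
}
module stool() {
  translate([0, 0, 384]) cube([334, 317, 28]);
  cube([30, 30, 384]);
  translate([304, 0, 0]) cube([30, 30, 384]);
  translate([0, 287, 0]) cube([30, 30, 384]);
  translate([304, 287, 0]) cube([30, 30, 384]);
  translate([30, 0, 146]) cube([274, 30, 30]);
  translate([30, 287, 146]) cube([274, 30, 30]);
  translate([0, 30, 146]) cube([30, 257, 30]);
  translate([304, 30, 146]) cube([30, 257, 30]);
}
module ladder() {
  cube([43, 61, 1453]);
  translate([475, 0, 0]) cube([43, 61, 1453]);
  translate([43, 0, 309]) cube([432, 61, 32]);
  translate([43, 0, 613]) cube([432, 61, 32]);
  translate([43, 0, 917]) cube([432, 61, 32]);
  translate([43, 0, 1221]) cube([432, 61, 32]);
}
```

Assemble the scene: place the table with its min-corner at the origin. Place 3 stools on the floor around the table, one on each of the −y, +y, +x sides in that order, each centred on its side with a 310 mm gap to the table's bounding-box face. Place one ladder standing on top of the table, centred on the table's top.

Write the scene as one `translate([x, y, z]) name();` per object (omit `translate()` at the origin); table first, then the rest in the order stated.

table();
translate([277, -627, 0]) stool();
translate([277, 1125, 0]) stool();
translate([1198, 249, 0]) stool();
translate([185, 377, 690]) ladder();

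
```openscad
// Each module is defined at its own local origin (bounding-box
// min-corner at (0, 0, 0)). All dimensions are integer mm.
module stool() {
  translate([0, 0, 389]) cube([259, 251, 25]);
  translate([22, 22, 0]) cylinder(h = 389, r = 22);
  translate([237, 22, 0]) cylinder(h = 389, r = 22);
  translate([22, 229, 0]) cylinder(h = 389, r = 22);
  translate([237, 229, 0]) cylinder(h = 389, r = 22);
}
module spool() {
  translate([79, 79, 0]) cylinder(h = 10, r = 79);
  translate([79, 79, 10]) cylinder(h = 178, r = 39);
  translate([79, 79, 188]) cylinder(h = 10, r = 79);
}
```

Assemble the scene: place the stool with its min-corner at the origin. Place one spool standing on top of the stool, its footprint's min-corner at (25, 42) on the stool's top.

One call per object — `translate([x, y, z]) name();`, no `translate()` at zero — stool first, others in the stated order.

stool();
translate([25, 42, 414]) spool();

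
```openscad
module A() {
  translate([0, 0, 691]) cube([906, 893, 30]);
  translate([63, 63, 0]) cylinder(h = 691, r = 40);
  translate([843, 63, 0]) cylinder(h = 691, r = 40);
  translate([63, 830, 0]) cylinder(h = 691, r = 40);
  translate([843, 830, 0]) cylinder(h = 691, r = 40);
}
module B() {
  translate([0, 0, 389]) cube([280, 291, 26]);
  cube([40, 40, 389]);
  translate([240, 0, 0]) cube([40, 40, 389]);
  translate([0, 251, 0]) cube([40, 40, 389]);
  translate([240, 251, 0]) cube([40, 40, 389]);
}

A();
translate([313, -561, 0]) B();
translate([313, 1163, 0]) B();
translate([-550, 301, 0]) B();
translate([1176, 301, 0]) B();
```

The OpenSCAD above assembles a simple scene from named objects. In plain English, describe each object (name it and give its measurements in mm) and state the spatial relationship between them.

A is a rectangular dining table. The top is 906×893×30 mm with its upper surface at z = 721 mm. It stands on four round legs of 80 mm diameter, each leg's bounding box inset 23 mm from the nearest pair of top edges, running from the floor to the underside of the top.

B is a simple wooden stool: a rectangular seat 280 mm (x) by 291 mm (y), 26 mm thick, top face at z = 415 mm, on four square legs, each 40×40 mm in cross-section. The legs rest on z = 0, each flush with a corner of the seat.

Four stools sit around the table at the −y, +y, −x, +x sides.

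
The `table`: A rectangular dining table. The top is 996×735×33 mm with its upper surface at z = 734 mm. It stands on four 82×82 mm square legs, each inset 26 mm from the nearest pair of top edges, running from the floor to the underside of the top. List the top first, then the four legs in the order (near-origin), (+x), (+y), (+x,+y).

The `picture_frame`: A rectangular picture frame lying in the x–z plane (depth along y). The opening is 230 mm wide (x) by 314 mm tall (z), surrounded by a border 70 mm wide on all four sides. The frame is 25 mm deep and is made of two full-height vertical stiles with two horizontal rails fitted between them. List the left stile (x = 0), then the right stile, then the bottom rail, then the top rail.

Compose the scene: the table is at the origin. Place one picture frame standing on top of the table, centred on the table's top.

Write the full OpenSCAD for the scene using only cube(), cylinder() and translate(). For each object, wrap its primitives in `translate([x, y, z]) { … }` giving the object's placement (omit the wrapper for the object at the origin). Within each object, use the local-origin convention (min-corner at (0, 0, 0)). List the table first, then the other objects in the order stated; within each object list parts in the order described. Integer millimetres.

translate([0, 0, 701]) cube([996, 735, 33]);
translate([26, 26, 0]) cube([82, 82, 701]);
translate([888, 26, 0]) cube([82, 82, 701]);
translate([26, 627, 0]) cube([82, 82, 701]);
translate([888, 627, 0]) cube([82, 82, 701]);
translate([313, 355, 734]) {
  cube([70, 25, 454]);
  translate([300, 0, 0]) cube([70, 25, 454]);
  translate([70, 0, 0]) cube([230, 25, 70]);
  translate([70, 0, 384]) cube([230, 25, 70]);
}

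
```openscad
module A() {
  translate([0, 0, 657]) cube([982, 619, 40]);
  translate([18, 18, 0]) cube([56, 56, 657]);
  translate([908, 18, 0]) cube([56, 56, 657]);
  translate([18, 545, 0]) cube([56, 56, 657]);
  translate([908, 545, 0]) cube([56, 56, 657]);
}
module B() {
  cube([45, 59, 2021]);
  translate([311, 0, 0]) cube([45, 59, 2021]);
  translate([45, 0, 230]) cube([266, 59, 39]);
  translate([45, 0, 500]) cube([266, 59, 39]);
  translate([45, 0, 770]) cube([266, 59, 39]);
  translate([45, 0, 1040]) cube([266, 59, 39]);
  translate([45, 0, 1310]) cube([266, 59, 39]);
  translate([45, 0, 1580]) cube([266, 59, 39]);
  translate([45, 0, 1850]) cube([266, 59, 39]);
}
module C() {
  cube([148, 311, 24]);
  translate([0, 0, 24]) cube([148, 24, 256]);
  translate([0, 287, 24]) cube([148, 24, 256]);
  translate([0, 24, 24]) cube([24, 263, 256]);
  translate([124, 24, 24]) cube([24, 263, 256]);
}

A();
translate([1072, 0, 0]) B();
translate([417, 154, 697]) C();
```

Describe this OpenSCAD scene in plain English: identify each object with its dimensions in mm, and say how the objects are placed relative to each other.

A is a table with a 982×619 mm rectangular top, 40 mm thick, top surface at z = 697 mm, supported by four 56×56 mm square legs, each inset 18 mm from the nearest pair of top edges, running from the floor.

B is a straight ladder. Two 45×59 mm vertical rails, 2021 mm tall, stand 356 mm apart (outside-to-outside) with their front faces coplanar on the −y side. 7 rungs, each 59 mm deep and 39 mm tall, span between the inner faces of the rails, front faces flush with the rails. The lowest rung's underside is at z = 230 mm and rungs are spaced 270 mm apart (underside to underside).

C is an open-topped rectangular box: outside dimensions 148×311×280 mm, with a uniform wall and base thickness of 24 mm. The base is a full 148×311 slab on the floor; four walls sit on top of the base. The front and back walls (the −y and +y sides) span the full width; the two side walls fit between them.

The ladder is on the floor beside the table on its +x side. The open box is on top of the table, centred.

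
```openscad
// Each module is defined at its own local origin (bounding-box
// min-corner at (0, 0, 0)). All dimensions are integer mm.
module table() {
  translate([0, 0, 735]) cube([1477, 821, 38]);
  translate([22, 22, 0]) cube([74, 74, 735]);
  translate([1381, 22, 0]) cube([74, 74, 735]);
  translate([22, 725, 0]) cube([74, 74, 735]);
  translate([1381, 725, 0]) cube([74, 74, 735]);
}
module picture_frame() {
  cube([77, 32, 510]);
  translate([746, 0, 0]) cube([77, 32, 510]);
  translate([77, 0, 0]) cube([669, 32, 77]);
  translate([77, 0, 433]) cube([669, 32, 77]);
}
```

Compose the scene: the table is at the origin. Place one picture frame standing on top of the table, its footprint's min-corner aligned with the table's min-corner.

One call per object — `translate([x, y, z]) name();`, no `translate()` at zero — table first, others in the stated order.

table();
translate([0, 0, 773]) picture_frame();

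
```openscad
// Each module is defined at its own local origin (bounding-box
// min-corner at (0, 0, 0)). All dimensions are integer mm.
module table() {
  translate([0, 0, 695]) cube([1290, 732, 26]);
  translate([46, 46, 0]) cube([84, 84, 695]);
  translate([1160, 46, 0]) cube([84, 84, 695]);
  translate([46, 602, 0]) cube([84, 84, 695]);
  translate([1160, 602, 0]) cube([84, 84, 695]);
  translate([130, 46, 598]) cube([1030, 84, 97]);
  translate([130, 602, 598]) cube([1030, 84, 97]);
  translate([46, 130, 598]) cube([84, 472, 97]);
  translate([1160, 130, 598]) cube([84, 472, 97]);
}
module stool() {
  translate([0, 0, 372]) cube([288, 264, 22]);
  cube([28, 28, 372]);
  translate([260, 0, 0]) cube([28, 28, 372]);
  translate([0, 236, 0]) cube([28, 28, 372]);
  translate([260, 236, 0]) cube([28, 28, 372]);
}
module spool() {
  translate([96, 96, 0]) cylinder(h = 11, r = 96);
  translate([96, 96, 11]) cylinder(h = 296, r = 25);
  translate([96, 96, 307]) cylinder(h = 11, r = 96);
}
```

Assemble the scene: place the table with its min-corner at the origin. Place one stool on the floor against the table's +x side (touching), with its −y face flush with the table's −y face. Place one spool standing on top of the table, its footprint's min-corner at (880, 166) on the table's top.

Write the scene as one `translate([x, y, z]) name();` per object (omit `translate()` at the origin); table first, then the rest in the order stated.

table();
translate([1290, 0, 0]) stool();
translate([880, 166, 721]) spool();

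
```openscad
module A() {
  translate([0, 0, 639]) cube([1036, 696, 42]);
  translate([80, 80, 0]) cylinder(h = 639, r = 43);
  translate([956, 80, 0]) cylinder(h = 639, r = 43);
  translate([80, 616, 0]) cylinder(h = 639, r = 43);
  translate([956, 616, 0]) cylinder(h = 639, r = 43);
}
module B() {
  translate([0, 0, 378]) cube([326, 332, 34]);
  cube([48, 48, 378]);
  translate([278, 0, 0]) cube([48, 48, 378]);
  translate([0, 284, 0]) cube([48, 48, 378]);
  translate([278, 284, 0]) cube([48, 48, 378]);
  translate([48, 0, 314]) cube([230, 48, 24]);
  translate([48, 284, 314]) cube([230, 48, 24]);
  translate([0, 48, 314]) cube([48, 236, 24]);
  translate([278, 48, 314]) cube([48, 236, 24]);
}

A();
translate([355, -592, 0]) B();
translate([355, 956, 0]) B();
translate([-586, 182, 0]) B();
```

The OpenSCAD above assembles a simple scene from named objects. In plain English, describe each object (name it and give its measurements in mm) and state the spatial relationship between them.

A is a table with a 1036×696 mm rectangular top, 42 mm thick, top surface at z = 681 mm, supported by four round legs of 86 mm diameter, each leg's bounding box inset 37 mm from the nearest pair of top edges, running from the floor.

B is a four-legged stool. The seat is 326×332 mm, 34 mm thick, top at z = 412 mm. It stands on four square legs, each 48×48 mm in cross-section, from z = 0 to the seat underside, each flush with a corner of the seat. Four stretchers, 48 mm wide and 24 mm tall, connect adjacent legs with their undersides at z = 314 mm, each running between the inner faces of the legs it joins and aligned with the legs' outer faces on the other axis.

Three stools sit around the table at the −y, +y, −x sides.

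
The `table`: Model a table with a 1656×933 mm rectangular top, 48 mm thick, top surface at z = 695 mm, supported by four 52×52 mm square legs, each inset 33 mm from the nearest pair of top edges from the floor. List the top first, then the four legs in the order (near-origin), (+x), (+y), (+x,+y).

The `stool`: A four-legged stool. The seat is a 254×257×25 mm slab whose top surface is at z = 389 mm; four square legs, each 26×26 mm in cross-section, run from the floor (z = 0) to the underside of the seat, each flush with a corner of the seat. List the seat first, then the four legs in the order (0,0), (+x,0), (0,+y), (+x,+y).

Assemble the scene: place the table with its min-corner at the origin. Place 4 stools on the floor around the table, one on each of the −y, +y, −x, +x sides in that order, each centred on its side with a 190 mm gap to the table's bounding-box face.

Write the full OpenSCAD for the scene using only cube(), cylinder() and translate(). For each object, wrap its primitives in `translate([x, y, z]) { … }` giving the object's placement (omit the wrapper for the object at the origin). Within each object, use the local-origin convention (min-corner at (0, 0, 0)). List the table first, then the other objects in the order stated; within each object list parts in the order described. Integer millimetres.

translate([0, 0, 647]) cube([1656, 933, 48]);
translate([33, 33, 0]) cube([52, 52, 647]);
translate([1571, 33, 0]) cube([52, 52, 647]);
translate([33, 848, 0]) cube([52, 52, 647]);
translate([1571, 848, 0]) cube([52, 52, 647]);
translate([701, -447, 0]) {
  translate([0, 0, 364]) cube([254, 257, 25]);
  cube([26, 26, 364]);
  translate([228, 0, 0]) cube([26, 26, 364]);
  translate([0, 231, 0]) cube([26, 26, 364]);
  translate([228, 231, 0]) cube([26, 26, 364]);
}
translate([701, 1123, 0]) {
  translate([0, 0, 364]) cube([254, 257, 25]);
  cube([26, 26, 364]);
  translate([228, 0, 0]) cube([26, 26, 364]);
  translate([0, 231, 0]) cube([26, 26, 364]);
  translate([228, 231, 0]) cube([26, 26, 364]);
}
translate([-444, 338, 0]) {
  translate([0, 0, 364]) cube([254, 257, 25]);
  cube([26, 26, 364]);
  translate([228, 0, 0]) cube([26, 26, 364]);
  translate([0, 231, 0]) cube([26, 26, 364]);
  translate([228, 231, 0]) cube([26, 26, 364]);
}
translate([1846, 338, 0]) {
  translate([0, 0, 364]) cube([254, 257, 25]);
  cube([26, 26, 364]);
  translate([228, 0, 0]) cube([26, 26, 364]);
  translate([0, 231, 0]) cube([26, 26, 364]);
  translate([228, 231, 0]) cube([26, 26, 364]);
}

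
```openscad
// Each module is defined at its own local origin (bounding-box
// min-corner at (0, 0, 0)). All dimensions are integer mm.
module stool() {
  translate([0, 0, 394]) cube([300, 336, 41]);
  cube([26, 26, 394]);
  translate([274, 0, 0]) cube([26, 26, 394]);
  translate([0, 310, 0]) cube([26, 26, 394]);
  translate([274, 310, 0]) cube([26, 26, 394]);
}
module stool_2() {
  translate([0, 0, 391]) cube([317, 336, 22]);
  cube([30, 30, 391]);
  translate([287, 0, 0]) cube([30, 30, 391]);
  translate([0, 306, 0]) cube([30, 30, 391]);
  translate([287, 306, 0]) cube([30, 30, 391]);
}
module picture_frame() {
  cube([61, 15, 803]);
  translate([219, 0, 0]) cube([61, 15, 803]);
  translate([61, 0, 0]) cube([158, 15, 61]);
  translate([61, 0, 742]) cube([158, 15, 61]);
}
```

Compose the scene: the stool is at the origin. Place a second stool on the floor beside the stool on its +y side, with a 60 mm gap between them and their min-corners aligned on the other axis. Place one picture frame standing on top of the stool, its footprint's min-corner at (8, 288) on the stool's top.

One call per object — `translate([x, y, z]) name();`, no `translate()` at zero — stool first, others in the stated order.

stool();
translate([0, 396, 0]) stool_2();
translate([8, 288, 435]) picture_frame();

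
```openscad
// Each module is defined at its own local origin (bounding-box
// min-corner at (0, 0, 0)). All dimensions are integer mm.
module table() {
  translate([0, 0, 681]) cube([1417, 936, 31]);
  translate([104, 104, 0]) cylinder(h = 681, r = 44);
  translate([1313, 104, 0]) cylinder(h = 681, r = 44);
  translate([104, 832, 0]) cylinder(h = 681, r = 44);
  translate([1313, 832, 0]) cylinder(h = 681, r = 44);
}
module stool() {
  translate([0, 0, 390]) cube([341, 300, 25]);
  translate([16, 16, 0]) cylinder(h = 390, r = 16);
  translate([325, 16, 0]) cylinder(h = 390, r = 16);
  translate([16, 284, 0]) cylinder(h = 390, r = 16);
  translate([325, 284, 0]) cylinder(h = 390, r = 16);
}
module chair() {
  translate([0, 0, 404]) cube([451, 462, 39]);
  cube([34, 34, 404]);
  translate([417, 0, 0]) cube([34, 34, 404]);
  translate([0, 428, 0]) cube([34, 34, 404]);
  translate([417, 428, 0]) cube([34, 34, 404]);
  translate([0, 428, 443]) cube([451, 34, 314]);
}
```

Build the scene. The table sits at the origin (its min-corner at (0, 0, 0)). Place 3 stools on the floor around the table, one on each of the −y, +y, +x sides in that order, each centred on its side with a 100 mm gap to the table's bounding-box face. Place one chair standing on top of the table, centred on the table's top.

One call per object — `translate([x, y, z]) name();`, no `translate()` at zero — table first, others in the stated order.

table();
translate([538, -400, 0]) stool();
translate([538, 1036, 0]) stool();
translate([1517, 318, 0]) stool();
translate([483, 237, 712]) chair();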